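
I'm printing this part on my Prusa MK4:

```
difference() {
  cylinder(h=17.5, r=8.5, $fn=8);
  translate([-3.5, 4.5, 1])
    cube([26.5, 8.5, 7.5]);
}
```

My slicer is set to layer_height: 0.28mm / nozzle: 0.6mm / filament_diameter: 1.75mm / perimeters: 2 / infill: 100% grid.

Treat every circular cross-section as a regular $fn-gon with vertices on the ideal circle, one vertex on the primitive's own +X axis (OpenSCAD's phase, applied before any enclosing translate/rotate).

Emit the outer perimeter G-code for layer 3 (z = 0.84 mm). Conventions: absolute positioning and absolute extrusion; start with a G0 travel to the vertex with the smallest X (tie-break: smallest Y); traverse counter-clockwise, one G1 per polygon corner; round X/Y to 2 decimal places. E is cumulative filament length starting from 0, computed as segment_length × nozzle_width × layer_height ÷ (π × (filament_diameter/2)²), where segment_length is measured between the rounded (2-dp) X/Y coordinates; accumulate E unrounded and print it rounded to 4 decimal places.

G0 X-8.50 Y0.00 Z0.84
G1 X-6.01 Y-6.01 E0.4544
G1 X0.00 Y-8.50 E0.9088
G1 X6.01 Y-6.01 E1.3631
G1 X8.50 Y0.00 E1.8175
G1 X6.01 Y6.01 E2.2719
G1 X0.00 Y8.50 E2.7263
G1 X-6.01 Y6.01 E3.1806
G1 X-8.50 Y0.00 E3.6350

At z = 0.84 mm: the r=8.5 cylinder contributes a regular 8-gon of circumradius 8.5; the cube at (-3.5, 4.5) does not reach this height (z outside [1, 8.5]); Subtracting the remaining from the first: none of the subtracted shapes is present at this height, so the r=8.5 cylinder is unchanged — 1 connected region. The outline is a single polygon with 8 vertices. Extrusion per mm of travel: 0.6 × 0.28 / (π × 0.875²) = 0.069846. Accumulating E over each segment gives final E = 3.6350.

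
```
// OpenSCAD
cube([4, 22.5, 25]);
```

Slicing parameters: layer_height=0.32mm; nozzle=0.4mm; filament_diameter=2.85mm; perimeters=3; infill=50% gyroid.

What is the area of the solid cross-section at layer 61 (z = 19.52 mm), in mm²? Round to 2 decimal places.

At z = 19.52 mm: the cube (footprint 4×22.5) is included at this height (area 90.00 mm²). Overall, the cross-section is a single solid region. Net area = 90.00 mm².

90.00 mm²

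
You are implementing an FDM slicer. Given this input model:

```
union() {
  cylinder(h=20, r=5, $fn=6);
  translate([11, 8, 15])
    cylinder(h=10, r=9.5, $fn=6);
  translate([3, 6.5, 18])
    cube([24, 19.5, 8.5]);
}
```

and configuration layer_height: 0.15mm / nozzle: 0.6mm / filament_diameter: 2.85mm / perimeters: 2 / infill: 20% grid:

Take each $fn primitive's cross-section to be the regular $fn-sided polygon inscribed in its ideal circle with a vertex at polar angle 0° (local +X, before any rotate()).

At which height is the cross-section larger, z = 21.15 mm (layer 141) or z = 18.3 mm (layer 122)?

layer 122 (z = 18.3 mm)

Layer 141 (z = 21.15): the cylinder is not intersected at this z (z outside [0, 20]); the r=9.5 cylinder at (11, 8) contributes a regular 6-gon of circumradius 9.5 (area = (6/2)·9.500²·sin(360°/6) = 234.48 mm²); the 24×19.5 cube at (3, 6.5) contributes its full rectangle (area 468.00 mm²); Taking the union: the regions partially overlap — summed areas 702.48 mm² minus the doubly-counted overlap 140.89 mm² gives 561.59 mm² — area = 561.59 mm². So its area = 561.59 mm². Layer 122 (z = 18.3): the r=5 cylinder contributes a regular 6-gon of circumradius 5 (area = (6/2)·5.000²·sin(360°/6) = 64.95 mm²); the r=9.5 cylinder at (11, 8) contributes a regular 6-gon of circumradius 9.5 (area = (6/2)·9.500²·sin(360°/6) = 234.48 mm²); the cube at (3, 6.5) is present — its section is the full 24×19.5 rectangle (area 468.00 mm²); Merging all regions: the regions partially overlap — summed areas 767.43 mm² minus the doubly-counted overlap 140.89 mm² gives 626.54 mm² — area = 626.54 mm². So its area = 626.54 mm². Layer 122 is larger (626.54 vs 561.59 mm²).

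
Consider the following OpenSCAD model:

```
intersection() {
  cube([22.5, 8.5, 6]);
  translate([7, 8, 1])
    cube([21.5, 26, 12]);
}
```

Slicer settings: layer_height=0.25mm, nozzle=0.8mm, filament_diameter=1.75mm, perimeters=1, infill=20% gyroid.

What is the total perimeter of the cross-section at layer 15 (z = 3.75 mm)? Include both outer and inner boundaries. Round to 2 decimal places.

32.00 mm

At z = 3.75 mm: the cube (footprint 22.5×8.5) is included at this height (perimeter 62.00 mm); the cube at (7, 8) is present — its section is the full 21.5×26 rectangle (perimeter 95.00 mm); Keeping only the common overlap: the 21.5×26 cube at (7, 8) partially overlaps the 22.5×8.5 cube; clipping to the common part keeps 7.75 mm² — boundary = 32.00 mm. Overall, the cross-section is a single solid region. Total boundary length (outer) = 32.00 mm.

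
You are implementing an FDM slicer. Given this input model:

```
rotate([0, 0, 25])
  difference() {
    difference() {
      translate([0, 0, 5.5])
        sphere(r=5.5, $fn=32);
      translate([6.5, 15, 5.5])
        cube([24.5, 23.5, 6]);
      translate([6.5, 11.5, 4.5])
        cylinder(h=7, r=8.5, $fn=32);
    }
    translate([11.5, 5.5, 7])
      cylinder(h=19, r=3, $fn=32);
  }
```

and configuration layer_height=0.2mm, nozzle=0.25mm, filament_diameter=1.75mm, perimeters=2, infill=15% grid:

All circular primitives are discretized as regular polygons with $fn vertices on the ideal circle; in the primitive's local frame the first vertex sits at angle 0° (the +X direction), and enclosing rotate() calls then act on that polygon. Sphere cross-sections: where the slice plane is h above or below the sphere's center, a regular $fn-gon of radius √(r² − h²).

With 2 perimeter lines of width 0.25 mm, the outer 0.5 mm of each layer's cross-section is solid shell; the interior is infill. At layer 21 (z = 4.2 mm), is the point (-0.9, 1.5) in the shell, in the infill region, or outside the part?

infill

At z = 4.2 mm: the r=5.5 sphere contributes a regular 32-gon of circumradius √(5.5²−1.3²) = 5.344; the cube at (6.5, 15) is not intersected at this z (z outside [5.5, 11.5]); the cylinder at (6.5, 11.5) does not reach this height (z outside [4.5, 11.5]); Taking the first minus the rest: none of the subtracted shapes is present at this height, so the r=5.5 sphere is unchanged — 1 connected region; the cylinder at (11.5, 5.5) does not reach this height (z outside [7, 26]); After the difference (first − rest): none of the subtracted shapes is present at this height, so that combined region is unchanged — 1 connected region; (rotated 25° about Z; rotation is an isometry so areas/perimeters/island counts are preserved). Overall, the cross-section is a single solid region. Undo the 25° rotation: the query point maps to (-0.182, 1.740) in the un-rotated model frame. The nearest boundary edge runs (0.00, 5.34)→(-1.04, 5.24); distance from the point to it = 3.57 mm. The point is inside the cross-section and 3.57 mm from the nearest boundary — more than the 0.5 mm shell width (2 × 0.25), so it's in the infill interior.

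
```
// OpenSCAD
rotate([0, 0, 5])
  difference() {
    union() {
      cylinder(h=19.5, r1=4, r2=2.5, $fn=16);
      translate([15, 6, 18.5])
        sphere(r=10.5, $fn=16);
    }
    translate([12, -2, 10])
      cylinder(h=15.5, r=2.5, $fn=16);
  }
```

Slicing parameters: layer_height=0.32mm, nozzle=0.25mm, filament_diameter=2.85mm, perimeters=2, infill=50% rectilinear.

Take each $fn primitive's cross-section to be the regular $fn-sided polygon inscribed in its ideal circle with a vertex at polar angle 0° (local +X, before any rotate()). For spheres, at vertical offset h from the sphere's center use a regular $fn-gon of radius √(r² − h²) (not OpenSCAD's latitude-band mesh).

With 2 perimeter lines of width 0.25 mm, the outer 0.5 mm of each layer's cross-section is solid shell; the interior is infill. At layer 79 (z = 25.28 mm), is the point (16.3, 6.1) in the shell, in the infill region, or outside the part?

At z = 25.28 mm: the cone is absent (z outside [0, 19.5]); the r=10.5 sphere at (15, 6) contributes a regular 16-gon of circumradius √(10.5²−6.78²) = 8.018; Combining (union): only the r=10.5 sphere at (15, 6) is present, so the union is just that shape — 1 connected region; the r=2.5 cylinder at (12, -2) gives a regular 16-gon of circumradius 2.5 (constant along its height); Taking the first minus the rest: starting from that combined region, the r=2.5 cylinder at (12, -2) partially overlaps it — only the 5.90 mm² overlap (of its 19.13 mm²) is removed, clipping the outline — 1 connected region; (whole slice rotated 5° about Z — lengths, areas and connectivity unchanged). Overall, the cross-section is a single solid region. Undo the 5° rotation: the query point maps to (16.770, 4.656) in the un-rotated model frame. The nearest boundary edge runs (22.41, 2.93)→(20.67, 0.33); distance from the point to it = 5.65 mm. The point is inside the cross-section and 5.65 mm from the nearest boundary — more than the 0.5 mm shell width (2 × 0.25), so it's in the infill interior.

infill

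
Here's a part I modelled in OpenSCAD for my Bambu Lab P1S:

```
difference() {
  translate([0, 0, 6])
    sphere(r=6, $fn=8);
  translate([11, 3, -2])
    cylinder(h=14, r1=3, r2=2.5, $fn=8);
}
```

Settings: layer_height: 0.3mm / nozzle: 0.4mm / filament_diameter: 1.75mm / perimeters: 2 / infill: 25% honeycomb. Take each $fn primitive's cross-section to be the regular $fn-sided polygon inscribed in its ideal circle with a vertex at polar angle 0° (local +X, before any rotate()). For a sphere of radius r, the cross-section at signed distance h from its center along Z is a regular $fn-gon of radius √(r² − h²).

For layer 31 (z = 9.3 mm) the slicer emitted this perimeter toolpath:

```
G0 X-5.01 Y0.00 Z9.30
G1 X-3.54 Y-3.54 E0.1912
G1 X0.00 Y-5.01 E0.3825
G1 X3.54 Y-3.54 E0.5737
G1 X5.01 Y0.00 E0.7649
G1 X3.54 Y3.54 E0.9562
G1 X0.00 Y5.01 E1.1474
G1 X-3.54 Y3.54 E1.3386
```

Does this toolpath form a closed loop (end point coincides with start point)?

no

Start point (G0): (-5.01, 0.00). End point (last G1): the path does not return to the start — open.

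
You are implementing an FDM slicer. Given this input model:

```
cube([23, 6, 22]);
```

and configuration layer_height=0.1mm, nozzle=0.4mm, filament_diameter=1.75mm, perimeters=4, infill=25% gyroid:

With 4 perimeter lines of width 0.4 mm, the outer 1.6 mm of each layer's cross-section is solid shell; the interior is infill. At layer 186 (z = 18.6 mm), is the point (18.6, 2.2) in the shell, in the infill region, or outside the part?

infill

At z = 18.6 mm: the cube (footprint 23×6) is included at this height. Overall, the cross-section is a single solid region. The nearest boundary edge runs (0.00, 0.00)→(23.00, 0.00); distance from the point to it = 2.20 mm. The point is inside the cross-section and 2.20 mm from the nearest boundary — more than the 1.6 mm shell width (4 × 0.4), so it's in the infill interior.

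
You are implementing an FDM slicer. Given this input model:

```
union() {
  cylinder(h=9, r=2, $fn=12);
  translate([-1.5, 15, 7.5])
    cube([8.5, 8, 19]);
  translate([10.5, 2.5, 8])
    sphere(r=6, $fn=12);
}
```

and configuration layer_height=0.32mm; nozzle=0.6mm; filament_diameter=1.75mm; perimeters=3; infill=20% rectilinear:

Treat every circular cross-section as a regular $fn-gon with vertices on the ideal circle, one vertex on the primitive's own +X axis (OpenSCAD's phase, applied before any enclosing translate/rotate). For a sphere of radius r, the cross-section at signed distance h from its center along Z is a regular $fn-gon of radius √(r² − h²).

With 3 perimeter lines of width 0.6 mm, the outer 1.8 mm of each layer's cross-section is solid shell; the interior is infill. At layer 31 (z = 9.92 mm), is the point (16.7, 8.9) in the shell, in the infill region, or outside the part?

outside

At z = 9.92 mm: the cylinder is absent (z outside [0, 9]); the 8.5×8 cube at (-1.5, 15) contributes its full rectangle; the r=6 sphere at (10.5, 2.5) slices to a regular 12-gon of circumradius 5.685 (√(r²−h²) with h=1.92 from center); Merging all regions: the 2 present regions are separate (no shared area or edge), so areas and boundary lengths simply add and each stays a separate island — 2 connected regions. Overall, the cross-section has 2 separate islands. The nearest boundary edge runs (13.34, 7.42)→(15.42, 5.34); distance from the point to it = 3.42 mm. The point is not inside any of the regions above, so it lies outside the cross-section (3.42 mm from the nearest boundary).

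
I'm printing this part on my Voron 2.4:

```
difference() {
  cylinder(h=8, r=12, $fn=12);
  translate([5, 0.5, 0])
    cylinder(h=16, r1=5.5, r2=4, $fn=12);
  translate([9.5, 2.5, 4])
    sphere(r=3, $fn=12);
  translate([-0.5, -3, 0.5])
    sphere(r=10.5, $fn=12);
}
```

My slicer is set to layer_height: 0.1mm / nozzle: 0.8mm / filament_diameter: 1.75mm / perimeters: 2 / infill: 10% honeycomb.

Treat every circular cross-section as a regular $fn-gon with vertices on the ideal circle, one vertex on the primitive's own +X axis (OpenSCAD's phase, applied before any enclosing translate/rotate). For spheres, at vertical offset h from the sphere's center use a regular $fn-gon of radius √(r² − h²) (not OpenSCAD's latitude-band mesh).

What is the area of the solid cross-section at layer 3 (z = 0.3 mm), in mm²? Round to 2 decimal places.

114.29 mm²

At z = 0.3 mm: the r=12 cylinder gives a regular 12-gon of circumradius 12 (constant along its height) (area = (12/2)·12.000²·sin(360°/12) = 432.00 mm²); the cone at (5, 0.5) contributes a regular 12-gon of circumradius 5.472 (interpolated between r1=5.5 and r2=4 at t=0.019) (area = (12/2)·5.472²·sin(360°/12) = 89.82 mm²); the sphere at (9.5, 2.5) is not intersected at this z (|z−center|=3.700 > r=3); the r=10.5 sphere at (-0.5, -3) slices to a regular 12-gon of circumradius 10.498 (√(r²−h²) with h=0.2 from center) (area = (12/2)·10.498²·sin(360°/12) = 330.63 mm²); Taking the first minus the rest: starting from the r=12 cylinder (432.00 mm²), the cone at (5, 0.5) lies wholly inside it (removes its full 89.82 mm² and its 33.99 mm outline becomes a hole wall); the r=10.5 sphere at (-0.5, -3) partially overlaps it — only the 227.89 mm² overlap (of its 330.63 mm²) is removed, clipping the outline — area = 114.29 mm². Overall, the cross-section is a single solid region. Net area = 114.29 mm².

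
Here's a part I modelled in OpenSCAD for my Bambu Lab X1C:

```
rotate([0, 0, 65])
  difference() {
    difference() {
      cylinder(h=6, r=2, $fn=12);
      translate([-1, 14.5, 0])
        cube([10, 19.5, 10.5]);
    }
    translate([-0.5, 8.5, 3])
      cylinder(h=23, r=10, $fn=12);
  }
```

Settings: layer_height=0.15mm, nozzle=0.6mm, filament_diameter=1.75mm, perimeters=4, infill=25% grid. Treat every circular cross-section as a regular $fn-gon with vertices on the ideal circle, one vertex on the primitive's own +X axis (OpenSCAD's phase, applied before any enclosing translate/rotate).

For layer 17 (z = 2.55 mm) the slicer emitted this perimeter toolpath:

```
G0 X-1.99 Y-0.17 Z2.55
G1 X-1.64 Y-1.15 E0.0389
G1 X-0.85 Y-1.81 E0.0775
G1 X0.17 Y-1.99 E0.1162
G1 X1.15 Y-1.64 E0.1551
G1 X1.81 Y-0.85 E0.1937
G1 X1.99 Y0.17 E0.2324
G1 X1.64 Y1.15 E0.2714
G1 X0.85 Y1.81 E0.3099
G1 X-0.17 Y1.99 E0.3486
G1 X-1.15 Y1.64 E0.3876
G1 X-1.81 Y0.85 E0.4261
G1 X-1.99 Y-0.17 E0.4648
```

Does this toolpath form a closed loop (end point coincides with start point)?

Start point (G0): (-1.99, -0.17). End point (last G1): the path returns to the start — closed.

yes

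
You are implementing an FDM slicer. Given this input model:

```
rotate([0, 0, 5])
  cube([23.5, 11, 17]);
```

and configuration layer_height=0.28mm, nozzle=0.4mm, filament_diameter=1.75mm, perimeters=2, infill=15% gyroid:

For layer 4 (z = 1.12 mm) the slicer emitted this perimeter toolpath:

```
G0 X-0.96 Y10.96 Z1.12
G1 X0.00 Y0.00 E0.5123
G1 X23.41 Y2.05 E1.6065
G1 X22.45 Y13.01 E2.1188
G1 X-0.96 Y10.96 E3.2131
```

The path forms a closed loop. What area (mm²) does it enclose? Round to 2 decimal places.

Apply the shoelace formula to the sequence of (X, Y) vertices; enclosed area = 258.54 mm².

258.54 mm²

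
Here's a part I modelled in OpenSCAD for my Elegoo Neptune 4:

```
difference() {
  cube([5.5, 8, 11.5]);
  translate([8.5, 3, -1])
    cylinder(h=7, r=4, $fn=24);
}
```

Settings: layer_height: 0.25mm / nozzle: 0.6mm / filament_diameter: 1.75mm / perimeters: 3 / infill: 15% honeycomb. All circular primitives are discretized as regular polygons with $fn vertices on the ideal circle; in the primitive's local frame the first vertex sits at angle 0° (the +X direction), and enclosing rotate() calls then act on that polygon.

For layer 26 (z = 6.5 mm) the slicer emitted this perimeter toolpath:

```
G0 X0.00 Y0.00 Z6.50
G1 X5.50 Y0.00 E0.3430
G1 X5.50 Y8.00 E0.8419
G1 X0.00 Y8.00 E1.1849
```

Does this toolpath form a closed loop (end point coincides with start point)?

no

Start point (G0): (0.00, 0.00). End point (last G1): the path does not return to the start — open.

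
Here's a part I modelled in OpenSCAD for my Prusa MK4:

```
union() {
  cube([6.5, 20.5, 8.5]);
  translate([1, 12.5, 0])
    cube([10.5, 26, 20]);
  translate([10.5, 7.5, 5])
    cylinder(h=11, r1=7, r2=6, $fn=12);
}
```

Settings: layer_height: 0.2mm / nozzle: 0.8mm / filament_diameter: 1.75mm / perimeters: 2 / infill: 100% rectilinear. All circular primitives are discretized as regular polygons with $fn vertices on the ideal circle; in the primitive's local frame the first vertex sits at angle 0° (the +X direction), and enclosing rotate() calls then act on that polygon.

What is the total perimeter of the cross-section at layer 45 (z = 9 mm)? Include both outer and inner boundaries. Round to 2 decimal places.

At z = 9 mm: the cube is absent (z outside [0, 8.5]); the 10.5×26 cube at (1, 12.5) contributes its full rectangle (perimeter 73.00 mm); the cone at (10.5, 7.5) (r1=7→r2=6) has section circumradius 6.636 here — a regular 12-gon (perimeter = 2·12·6.636·sin(180°/12) = 41.22 mm); Merging all regions: the regions partially overlap (shared area 5.74 mm²), so the edge portions inside another operand are dropped and the merged outline is re-measured after clipping — boundary = 102.26 mm. Overall, the cross-section is a single solid region. Total boundary length (outer) = 102.26 mm.

102.26 mm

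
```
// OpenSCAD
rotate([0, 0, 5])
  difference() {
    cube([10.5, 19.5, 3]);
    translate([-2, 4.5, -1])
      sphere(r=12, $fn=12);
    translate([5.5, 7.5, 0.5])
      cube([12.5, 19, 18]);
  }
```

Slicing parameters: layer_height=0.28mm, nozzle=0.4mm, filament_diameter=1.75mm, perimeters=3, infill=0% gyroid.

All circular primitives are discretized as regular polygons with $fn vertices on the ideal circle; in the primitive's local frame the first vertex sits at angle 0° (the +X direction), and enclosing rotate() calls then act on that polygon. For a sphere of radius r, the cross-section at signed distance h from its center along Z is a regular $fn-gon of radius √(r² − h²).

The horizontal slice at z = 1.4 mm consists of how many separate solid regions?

2

At z = 1.4 mm: the cube is present — its section is the full 10.5×19.5 rectangle; the r=12 sphere at (-2, 4.5) contributes a regular 12-gon of circumradius √(12²−2.4²) = 11.758; the cube at (5.5, 7.5) (footprint 12.5×19) is included at this height; After the difference (first − rest): starting from the 10.5×19.5 cube, the r=12 sphere at (-2, 4.5) partially overlaps it — only the 121.90 mm² overlap (of its 414.72 mm²) is removed, clipping the outline; the 12.5×19 cube at (5.5, 7.5) partially overlaps it — only the 47.57 mm² overlap (of its 237.50 mm²) is removed, clipping the outline — 2 connected regions; (rotated 5° about Z; rotation is an isometry so areas/perimeters/island counts are preserved). The result has 2 disconnected regions.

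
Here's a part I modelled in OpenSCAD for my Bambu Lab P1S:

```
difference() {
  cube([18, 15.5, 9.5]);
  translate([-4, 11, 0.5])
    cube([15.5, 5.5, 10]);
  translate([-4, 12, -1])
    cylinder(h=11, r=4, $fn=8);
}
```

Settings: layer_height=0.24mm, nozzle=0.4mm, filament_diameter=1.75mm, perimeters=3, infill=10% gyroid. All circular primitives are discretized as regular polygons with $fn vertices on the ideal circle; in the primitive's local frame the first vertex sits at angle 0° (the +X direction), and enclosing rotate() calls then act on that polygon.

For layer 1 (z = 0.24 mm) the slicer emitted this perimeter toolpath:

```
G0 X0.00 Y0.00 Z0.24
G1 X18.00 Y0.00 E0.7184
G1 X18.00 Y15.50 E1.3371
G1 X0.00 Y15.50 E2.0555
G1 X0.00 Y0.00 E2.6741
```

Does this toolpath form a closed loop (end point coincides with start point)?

Start point (G0): (0.00, 0.00). End point (last G1): the path returns to the start — closed.

yes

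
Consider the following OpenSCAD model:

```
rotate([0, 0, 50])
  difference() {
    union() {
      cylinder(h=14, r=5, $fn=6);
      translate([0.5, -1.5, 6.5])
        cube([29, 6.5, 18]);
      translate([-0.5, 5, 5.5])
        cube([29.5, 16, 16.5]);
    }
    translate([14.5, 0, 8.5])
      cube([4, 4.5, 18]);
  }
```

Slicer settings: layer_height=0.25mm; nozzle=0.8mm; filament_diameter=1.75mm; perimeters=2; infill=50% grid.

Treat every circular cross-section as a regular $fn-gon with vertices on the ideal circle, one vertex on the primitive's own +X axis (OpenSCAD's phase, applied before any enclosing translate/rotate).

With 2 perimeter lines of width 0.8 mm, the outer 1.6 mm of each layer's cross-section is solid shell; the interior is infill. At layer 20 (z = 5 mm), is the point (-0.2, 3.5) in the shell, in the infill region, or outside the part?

At z = 5 mm: the r=5 cylinder contributes a regular 6-gon of circumradius 5; the cube at (0.5, -1.5) does not reach this height (z outside [6.5, 24.5]); the cube at (-0.5, 5) does not reach this height (z outside [5.5, 22]); Taking the union: only the r=5 cylinder is present, so the union is just that shape — 1 connected region; the cube at (14.5, 0) is absent (z outside [8.5, 26.5]); Taking the first minus the rest: none of the subtracted shapes is present at this height, so the result so far is unchanged — 1 connected region; (rotated 50° about Z; rotation is an isometry so areas/perimeters/island counts are preserved). Overall, the cross-section is a single solid region. Undo the 50° rotation: the query point maps to (2.553, 2.403) in the un-rotated model frame. The nearest boundary edge runs (5.00, 0.00)→(2.50, 4.33); distance from the point to it = 0.92 mm. The point is inside the cross-section, 0.92 mm from the nearest boundary — within the 1.6 mm shell band (2 × 0.8).

shell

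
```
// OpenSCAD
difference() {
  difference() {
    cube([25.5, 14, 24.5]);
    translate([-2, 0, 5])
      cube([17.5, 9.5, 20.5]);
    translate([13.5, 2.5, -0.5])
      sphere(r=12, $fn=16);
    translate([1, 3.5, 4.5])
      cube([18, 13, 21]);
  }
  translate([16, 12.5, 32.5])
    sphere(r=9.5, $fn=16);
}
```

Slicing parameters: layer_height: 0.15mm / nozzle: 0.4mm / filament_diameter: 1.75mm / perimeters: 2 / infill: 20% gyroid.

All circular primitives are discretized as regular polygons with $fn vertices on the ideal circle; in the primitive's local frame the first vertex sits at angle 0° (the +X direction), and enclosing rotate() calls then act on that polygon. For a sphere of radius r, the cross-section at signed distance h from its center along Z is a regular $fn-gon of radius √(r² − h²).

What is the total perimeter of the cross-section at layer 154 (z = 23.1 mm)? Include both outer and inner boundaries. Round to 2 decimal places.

59.00 mm

At z = 23.1 mm: the cube (footprint 25.5×14) is included at this height (perimeter 79.00 mm); the cube at (-2, 0) is present — its section is the full 17.5×9.5 rectangle (perimeter 54.00 mm); the sphere at (13.5, 2.5) is absent (|z−center|=23.600 > r=12); the 18×13 cube at (1, 3.5) contributes its full rectangle (perimeter 62.00 mm); Taking the first minus the rest: starting from the 25.5×14 cube, the 17.5×9.5 cube at (-2, 0) partially overlaps it — only the 147.25 mm² overlap (of its 166.25 mm²) is removed, clipping the outline; the 18×13 cube at (1, 3.5) partially overlaps it — only the 102.00 mm² overlap (of its 234.00 mm²) is removed, clipping the outline — boundary = 59.00 mm; the r=9.5 sphere at (16, 12.5) slices to a regular 16-gon of circumradius 1.375 (√(r²−h²) with h=9.4 from center) (perimeter = 2·16·1.375·sin(180°/16) = 8.58 mm); After the difference (first − rest): starting from that combined region, the r=9.5 sphere at (16, 12.5) misses the remaining region (no effect) — boundary = 59.00 mm. Overall, the cross-section has 2 separate islands. Total boundary length (outer) = 59.00 mm.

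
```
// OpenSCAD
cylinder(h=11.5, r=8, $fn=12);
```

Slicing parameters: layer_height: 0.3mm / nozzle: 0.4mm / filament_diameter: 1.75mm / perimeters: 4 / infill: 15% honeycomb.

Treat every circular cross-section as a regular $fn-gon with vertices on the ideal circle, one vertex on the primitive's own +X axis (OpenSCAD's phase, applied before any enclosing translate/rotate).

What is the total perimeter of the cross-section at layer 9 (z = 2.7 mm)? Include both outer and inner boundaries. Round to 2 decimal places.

At z = 2.7 mm: the cylinder: section is a regular 12-gon, circumradius r=8 (perimeter = 2·12·8.000·sin(180°/12) = 49.69 mm). Overall, the cross-section is a single solid region. Total boundary length (outer) = 49.69 mm.

49.69 mm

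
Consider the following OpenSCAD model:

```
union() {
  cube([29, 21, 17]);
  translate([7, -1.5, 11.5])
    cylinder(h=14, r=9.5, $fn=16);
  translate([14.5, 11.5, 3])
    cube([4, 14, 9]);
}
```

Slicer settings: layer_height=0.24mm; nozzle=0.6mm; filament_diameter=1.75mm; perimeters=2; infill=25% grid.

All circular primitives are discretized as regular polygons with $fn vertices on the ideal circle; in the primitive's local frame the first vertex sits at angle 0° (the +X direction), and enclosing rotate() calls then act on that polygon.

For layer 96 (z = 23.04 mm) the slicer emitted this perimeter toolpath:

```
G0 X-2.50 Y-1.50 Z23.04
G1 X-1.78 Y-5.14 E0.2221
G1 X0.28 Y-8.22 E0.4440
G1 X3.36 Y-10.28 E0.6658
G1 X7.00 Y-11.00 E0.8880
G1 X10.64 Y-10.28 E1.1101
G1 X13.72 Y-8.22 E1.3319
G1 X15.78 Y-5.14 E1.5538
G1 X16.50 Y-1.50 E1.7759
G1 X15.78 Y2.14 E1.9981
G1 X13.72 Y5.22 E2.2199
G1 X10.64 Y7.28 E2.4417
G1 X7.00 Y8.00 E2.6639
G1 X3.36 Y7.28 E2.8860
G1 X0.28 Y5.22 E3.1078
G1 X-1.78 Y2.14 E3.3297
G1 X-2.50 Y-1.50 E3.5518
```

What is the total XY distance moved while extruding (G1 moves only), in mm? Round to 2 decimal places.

Sum the Euclidean lengths of each G1 segment: total = 59.33 mm.

59.33 mm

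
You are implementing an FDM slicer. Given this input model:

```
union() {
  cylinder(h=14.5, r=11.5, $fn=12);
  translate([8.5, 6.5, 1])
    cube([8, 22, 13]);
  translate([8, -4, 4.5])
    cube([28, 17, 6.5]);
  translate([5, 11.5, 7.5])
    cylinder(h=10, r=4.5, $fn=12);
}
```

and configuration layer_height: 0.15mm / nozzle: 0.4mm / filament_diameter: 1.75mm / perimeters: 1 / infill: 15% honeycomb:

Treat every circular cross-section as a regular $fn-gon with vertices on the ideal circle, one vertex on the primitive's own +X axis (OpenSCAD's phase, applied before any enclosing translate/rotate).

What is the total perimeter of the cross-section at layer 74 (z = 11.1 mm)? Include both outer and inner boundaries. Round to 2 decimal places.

At z = 11.1 mm: the cylinder: section is a regular 12-gon, circumradius r=11.5 (perimeter = 2·12·11.500·sin(180°/12) = 71.43 mm); the cube at (8.5, 6.5) is present — its section is the full 8×22 rectangle (perimeter 60.00 mm); the cube at (8, -4) does not reach this height (z outside [4.5, 11]); the r=4.5 cylinder at (5, 11.5) gives a regular 12-gon of circumradius 4.5 (constant along its height) (perimeter = 2·12·4.500·sin(180°/12) = 27.95 mm); Taking the union: the regions partially overlap (shared area 20.54 mm²), so the edge portions inside another operand are dropped and the merged outline is re-measured after clipping — boundary (outer + 1 inner loop) = 127.99 mm. Overall, the cross-section is one region with 1 hole. Total boundary length (outer + inner) = 127.99 mm.

127.99 mm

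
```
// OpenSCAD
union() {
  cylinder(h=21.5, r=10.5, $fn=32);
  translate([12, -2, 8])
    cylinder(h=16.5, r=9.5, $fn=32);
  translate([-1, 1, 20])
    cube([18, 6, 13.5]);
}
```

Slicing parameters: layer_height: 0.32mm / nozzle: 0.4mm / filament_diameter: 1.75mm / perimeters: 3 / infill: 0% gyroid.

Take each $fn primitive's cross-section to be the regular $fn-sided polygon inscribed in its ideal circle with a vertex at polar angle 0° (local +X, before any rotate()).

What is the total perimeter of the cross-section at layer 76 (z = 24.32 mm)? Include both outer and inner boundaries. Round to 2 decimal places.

71.58 mm

At z = 24.32 mm: the cylinder is not intersected at this z (z outside [0, 21.5]); the r=9.5 cylinder at (12, -2) gives a regular 32-gon of circumradius 9.5 (constant along its height) (perimeter = 2·32·9.500·sin(180°/32) = 59.59 mm); the 18×6 cube at (-1, 1) contributes its full rectangle (perimeter 48.00 mm); Taking the union: the regions partially overlap (shared area 70.70 mm²), so the edge portions inside another operand are dropped and the merged outline is re-measured after clipping — boundary = 71.58 mm. Overall, the cross-section is a single solid region. Total boundary length (outer) = 71.58 mm.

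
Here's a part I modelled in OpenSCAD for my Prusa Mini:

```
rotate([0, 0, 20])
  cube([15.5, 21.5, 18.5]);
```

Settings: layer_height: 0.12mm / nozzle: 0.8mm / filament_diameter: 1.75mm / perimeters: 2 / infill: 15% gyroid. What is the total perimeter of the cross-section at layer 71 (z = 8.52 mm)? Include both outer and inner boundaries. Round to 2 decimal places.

At z = 8.52 mm: the cube (footprint 15.5×21.5) is included at this height (perimeter 74.00 mm); (rotated 20° about Z; rotation is an isometry so areas/perimeters/island counts are preserved). Overall, the cross-section is a single solid region. Total boundary length (outer) = 74.00 mm.

74.00 mm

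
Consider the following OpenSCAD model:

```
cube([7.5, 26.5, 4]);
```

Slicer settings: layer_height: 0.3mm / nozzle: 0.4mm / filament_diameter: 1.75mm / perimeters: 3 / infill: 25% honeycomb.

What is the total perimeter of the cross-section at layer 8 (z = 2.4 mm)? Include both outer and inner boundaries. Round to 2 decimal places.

68.00 mm

At z = 2.4 mm: the cube (footprint 7.5×26.5) is included at this height (perimeter 68.00 mm). Overall, the cross-section is a single solid region. Total boundary length (outer) = 68.00 mm.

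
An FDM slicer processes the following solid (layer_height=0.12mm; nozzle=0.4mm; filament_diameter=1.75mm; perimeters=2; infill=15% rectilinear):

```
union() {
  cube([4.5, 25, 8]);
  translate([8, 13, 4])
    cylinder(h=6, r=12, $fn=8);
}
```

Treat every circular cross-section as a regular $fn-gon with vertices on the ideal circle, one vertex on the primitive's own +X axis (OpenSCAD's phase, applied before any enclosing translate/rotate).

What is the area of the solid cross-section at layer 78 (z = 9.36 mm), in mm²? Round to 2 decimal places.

At z = 9.36 mm: the cube is not intersected at this z (z outside [0, 8]); the r=12 cylinder at (8, 13) gives a regular 8-gon of circumradius 12 (constant along its height) (area = (8/2)·12.000²·sin(360°/8) = 407.29 mm²); Taking the union: only the r=12 cylinder at (8, 13) is present, so the union is just that shape — area = 407.29 mm². Overall, the cross-section is a single solid region. Net area = 407.29 mm².

407.29 mm²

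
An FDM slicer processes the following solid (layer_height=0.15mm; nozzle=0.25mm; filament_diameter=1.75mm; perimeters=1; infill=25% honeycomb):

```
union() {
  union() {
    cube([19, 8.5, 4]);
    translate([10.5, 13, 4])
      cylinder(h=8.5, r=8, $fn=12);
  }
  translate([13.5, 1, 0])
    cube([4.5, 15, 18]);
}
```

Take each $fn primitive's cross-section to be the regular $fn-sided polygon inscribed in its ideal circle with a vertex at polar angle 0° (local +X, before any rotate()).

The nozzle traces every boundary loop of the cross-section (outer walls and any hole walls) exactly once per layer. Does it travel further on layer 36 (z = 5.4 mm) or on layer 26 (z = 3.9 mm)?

layer 26 (z = 3.9 mm)

Layer 36 (z = 5.4): the cube is not intersected at this z (z outside [0, 4]); the r=8 cylinder at (10.5, 13) gives a regular 12-gon of circumradius 8 (constant along its height) (perimeter = 2·12·8.000·sin(180°/12) = 49.69 mm); Combining (union): only the r=8 cylinder at (10.5, 13) is present, so the union is just that shape — boundary = 49.69 mm; the cube at (13.5, 1) (footprint 4.5×15) is included at this height (perimeter 39.00 mm); Taking the union: the regions partially overlap (shared area 38.07 mm²), so the edge portions inside another operand are dropped and the merged outline is re-measured after clipping — boundary = 62.01 mm. So its perimeter = 62.01 mm. Layer 26 (z = 3.9): the 19×8.5 cube contributes its full rectangle (perimeter 55.00 mm); the cylinder at (10.5, 13) is not intersected at this z (z outside [4, 12.5]); Combining (union): only the 19×8.5 cube is present, so the union is just that shape — boundary = 55.00 mm; the 4.5×15 cube at (13.5, 1) contributes its full rectangle (perimeter 39.00 mm); Combining (union): the regions partially overlap (shared area 33.75 mm²), so the edge portions inside another operand are dropped and the merged outline is re-measured after clipping — boundary = 70.00 mm. So its perimeter = 70.00 mm. Layer 26 is larger (70.00 vs 62.01 mm).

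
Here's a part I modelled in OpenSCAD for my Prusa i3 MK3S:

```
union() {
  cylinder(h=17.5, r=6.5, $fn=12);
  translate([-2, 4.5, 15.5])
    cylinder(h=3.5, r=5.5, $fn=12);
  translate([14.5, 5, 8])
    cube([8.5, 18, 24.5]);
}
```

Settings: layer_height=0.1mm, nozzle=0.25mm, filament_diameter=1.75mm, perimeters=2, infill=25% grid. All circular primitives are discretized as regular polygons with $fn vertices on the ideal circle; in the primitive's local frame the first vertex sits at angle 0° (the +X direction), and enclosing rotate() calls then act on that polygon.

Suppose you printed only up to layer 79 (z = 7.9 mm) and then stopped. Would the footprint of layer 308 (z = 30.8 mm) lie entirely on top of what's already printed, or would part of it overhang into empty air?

part overhangs

Compare the two slices. At z = 7.9: the cylinder: section is a regular 12-gon, circumradius r=6.5 (area = (12/2)·6.500²·sin(360°/12) = 126.75 mm²); the cylinder at (-2, 4.5) does not reach this height (z outside [15.5, 19]); the cube at (14.5, 5) is absent (z outside [8, 32.5]); Combining (union): only the r=6.5 cylinder is present, so the union is just that shape — area = 126.75 mm². At z = 30.8: the cylinder does not reach this height (z outside [0, 17.5]); the cylinder at (-2, 4.5) is not intersected at this z (z outside [15.5, 19]); the cube at (14.5, 5) (footprint 8.5×18) is included at this height (area 153.00 mm²); Merging all regions: only the 8.5×18 cube at (14.5, 5) is present, so the union is just that shape — area = 153.00 mm². Checking containment: at z = 30.8 the cross-section extends beyond the z = 7.9 cross-section by about 153.00 mm².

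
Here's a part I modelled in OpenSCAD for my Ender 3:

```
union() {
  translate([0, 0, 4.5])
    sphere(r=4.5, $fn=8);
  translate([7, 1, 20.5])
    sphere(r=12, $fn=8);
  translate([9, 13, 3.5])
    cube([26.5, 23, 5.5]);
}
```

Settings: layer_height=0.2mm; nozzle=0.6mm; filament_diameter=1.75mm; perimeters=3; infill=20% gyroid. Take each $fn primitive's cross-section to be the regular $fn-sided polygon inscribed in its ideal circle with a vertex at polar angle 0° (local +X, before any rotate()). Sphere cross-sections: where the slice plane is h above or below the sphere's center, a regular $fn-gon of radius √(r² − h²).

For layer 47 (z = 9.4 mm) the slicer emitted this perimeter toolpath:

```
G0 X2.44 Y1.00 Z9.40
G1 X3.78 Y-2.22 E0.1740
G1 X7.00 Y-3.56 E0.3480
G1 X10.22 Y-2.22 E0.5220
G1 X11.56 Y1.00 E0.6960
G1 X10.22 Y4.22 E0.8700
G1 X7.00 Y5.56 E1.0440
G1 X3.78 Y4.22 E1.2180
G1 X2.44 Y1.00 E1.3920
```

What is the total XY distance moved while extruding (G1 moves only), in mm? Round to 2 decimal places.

27.90 mm

Sum the Euclidean lengths of each G1 segment: total = 27.90 mm.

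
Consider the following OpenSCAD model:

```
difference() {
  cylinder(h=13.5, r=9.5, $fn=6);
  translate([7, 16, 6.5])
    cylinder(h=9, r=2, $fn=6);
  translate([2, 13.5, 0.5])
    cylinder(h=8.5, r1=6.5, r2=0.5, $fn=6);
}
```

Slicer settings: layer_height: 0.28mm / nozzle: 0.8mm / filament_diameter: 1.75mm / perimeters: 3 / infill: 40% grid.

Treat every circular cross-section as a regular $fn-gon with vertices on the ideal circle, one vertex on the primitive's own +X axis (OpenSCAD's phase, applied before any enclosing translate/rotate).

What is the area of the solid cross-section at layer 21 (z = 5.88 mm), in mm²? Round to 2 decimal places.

234.48 mm²

At z = 5.88 mm: the r=9.5 cylinder contributes a regular 6-gon of circumradius 9.5 (area = (6/2)·9.500²·sin(360°/6) = 234.48 mm²); the cylinder at (7, 16) is absent (z outside [6.5, 15.5]); the cone at (2, 13.5) (r1=6.5→r2=0.5) has section circumradius 2.702 here — a regular 6-gon (area = (6/2)·2.702²·sin(360°/6) = 18.97 mm²); Taking the first minus the rest: starting from the r=9.5 cylinder (234.48 mm²), the cone at (2, 13.5) misses the remaining region (no effect) — area = 234.48 mm². Overall, the cross-section is a single solid region. Net area = 234.48 mm².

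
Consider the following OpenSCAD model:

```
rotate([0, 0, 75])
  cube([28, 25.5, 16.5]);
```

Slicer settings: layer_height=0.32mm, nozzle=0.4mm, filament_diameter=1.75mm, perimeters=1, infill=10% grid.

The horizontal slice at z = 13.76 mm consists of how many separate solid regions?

1

At z = 13.76 mm: the 28×25.5 cube contributes its full rectangle; (whole slice rotated 75° about Z — lengths, areas and connectivity unchanged). The result has 1 disconnected region.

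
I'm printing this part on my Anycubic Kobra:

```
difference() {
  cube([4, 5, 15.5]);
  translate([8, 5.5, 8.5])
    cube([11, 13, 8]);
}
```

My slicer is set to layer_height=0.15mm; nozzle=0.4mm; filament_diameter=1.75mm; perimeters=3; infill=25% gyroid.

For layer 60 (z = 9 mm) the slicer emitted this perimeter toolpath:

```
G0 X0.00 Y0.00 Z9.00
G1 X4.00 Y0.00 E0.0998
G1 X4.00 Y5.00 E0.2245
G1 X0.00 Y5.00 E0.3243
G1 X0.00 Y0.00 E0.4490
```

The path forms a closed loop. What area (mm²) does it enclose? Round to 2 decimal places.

20.00 mm²

Apply the shoelace formula to the sequence of (X, Y) vertices; enclosed area = 20.00 mm².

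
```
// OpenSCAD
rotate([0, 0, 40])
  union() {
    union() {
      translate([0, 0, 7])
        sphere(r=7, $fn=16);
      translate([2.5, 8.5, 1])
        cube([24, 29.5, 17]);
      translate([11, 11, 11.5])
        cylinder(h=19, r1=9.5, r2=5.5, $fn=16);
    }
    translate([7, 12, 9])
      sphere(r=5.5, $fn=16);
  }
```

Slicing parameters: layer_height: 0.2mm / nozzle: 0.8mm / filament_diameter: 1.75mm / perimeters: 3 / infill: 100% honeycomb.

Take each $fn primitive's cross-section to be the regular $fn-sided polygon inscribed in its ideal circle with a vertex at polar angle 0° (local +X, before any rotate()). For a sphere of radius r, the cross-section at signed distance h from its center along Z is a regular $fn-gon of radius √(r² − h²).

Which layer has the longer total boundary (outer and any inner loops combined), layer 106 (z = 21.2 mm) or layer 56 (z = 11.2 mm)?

Layer 106 (z = 21.2): the sphere does not reach this height (|z−center|=14.200 > r=7); the cube at (2.5, 8.5) is not intersected at this z (z outside [1, 18]); the cone at (11, 11) contributes a regular 16-gon of circumradius 7.458 (interpolated between r1=9.5 and r2=5.5 at t=0.511) (perimeter = 2·16·7.458·sin(180°/16) = 46.56 mm); Combining (union): only the cone at (11, 11) is present, so the union is just that shape — boundary = 46.56 mm; the sphere at (7, 12) is not intersected at this z (|z−center|=12.200 > r=5.5); Taking the union: only the result so far is present, so the union is just that shape — boundary = 46.56 mm; (whole slice rotated 40° about Z — lengths, areas and connectivity unchanged). So its perimeter = 46.56 mm. Layer 56 (z = 11.2): the sphere: section is a regular 16-gon, circumradius = √(r²−h²) = √(7²−4.2²) = 5.600 (perimeter = 2·16·5.600·sin(180°/16) = 34.96 mm); the 24×29.5 cube at (2.5, 8.5) contributes its full rectangle (perimeter 107.00 mm); the cone at (11, 11) is not intersected at this z (z outside [11.5, 30.5]); Merging all regions: the 2 present regions are separate (no shared area or edge), so areas and boundary lengths simply add and each stays a separate island — boundary = 141.96 mm; the r=5.5 sphere at (7, 12) contributes a regular 16-gon of circumradius √(5.5²−2.2²) = 5.041 (perimeter = 2·16·5.041·sin(180°/16) = 31.47 mm); Merging all regions: the regions partially overlap (shared area 69.20 mm²), so the edge portions inside another operand are dropped and the merged outline is re-measured after clipping — boundary = 142.94 mm; (whole slice rotated 40° about Z — lengths, areas and connectivity unchanged). So its perimeter = 142.94 mm. Layer 56 is larger (142.94 vs 46.56 mm).

layer 56 (z = 11.2 mm)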